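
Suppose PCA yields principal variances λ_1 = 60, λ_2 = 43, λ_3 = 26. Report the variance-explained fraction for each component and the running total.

Step 1 — total variance = trace(Sigma) = Σ λ_i = 60 + 43 + 26 = 129.

Step 2 — fraction explained by component i = λ_i / Σ λ:
  PC1: 60/129 = 0.4651
  PC2: 43/129 = 0.3333
  PC3: 26/129 = 0.2016

Step 3 — cumulative fraction after k components = (λ_1 + ... + λ_k) / Σ λ:
  k = 1: 60/129 = 0.4651
  k = 2: (60 + 43)/129 = 103/129 = 0.7984
  k = 3: (60 + 43 + 26)/129 = 129/129 = 1

Summary (fraction, with percent):

explained: PC1 0.4651 (46.51%), PC2 0.3333 (33.33%), PC3 0.2016 (20.16%);  cumulative: 0.4651, 0.7984, 1


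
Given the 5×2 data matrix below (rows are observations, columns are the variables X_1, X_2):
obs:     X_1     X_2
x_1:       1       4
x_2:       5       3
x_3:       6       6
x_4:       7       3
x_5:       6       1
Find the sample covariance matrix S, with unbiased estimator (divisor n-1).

Step 1 — column means:
  mean(X_1) = (1 + 5 + 6 + 7 + 6) / 5 = 25/5 = 5
  mean(X_2) = (4 + 3 + 6 + 3 + 1) / 5 = 17/5 = 3.4

Step 2 — sample covariance S[i,j] = (1/(n-1)) · Σ_k (x_{k,i} - mean_i) · (x_{k,j} - mean_j), with n-1 = 4.
  S[X_1,X_1] = ((-4)·(-4) + (0)·(0) + (1)·(1) + (2)·(2) + (1)·(1)) / 4 = 22/4 = 5.5
  S[X_1,X_2] = ((-4)·(0.6) + (0)·(-0.4) + (1)·(2.6) + (2)·(-0.4) + (1)·(-2.4)) / 4 = -3/4 = -0.75
  S[X_2,X_2] = ((0.6)·(0.6) + (-0.4)·(-0.4) + (2.6)·(2.6) + (-0.4)·(-0.4) + (-2.4)·(-2.4)) / 4 = 13.2/4 = 3.3

S is symmetric (S[j,i] = S[i,j]). Assembling:

S = [[5.5, -0.75],
 [-0.75, 3.3]]


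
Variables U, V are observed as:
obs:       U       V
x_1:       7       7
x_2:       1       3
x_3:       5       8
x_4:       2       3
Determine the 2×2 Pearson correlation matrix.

Step 1 — column means:
  mean(U) = (7 + 1 + 5 + 2) / 4 = 15/4 = 3.75
  mean(V) = (7 + 3 + 8 + 3) / 4 = 21/4 = 5.25

Step 2 — sample variances and covariances s[i,j] = (1/(n-1)) · Σ_k (x_{k,i} - mean_i) · (x_{k,j} - mean_j), with n-1 = 3:
  s[U,U] = ((3.25)·(3.25) + (-2.75)·(-2.75) + (1.25)·(1.25) + (-1.75)·(-1.75)) / 3 = 22.75/3 = 7.5833
  s[U,V] = ((3.25)·(1.75) + (-2.75)·(-2.25) + (1.25)·(2.75) + (-1.75)·(-2.25)) / 3 = 19.25/3 = 6.4167
  s[V,V] = ((1.75)·(1.75) + (-2.25)·(-2.25) + (2.75)·(2.75) + (-2.25)·(-2.25)) / 3 = 20.75/3 = 6.9167
  Sample standard deviations s_i = √(s[i,i]):
  s(U) = √(7.5833) = 2.7538
  s(V) = √(6.9167) = 2.63

Step 3 — r_{ij} = s_{ij} / (s_i · s_j):
  r[U,U] = 1 (diagonal).
  r[U,V] = 6.4167 / (2.7538 · 2.63) = 6.4167 / 7.2423 = 0.886
  r[V,V] = 1 (diagonal).

R is symmetric with unit diagonal. Assembling:

R = [[1, 0.886],
 [0.886, 1]]


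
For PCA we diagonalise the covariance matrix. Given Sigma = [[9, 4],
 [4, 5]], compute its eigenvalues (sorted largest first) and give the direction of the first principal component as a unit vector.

Step 1 — characteristic polynomial of 2×2 Sigma:
  det(Sigma - λI) = λ² - trace · λ + det = 0.
  trace = 9 + 5 = 14, det = 9·5 - (4)² = 29.
Step 2 — discriminant:
  Δ = trace² - 4·det = 196 - 116 = 80.
Step 3 — eigenvalues:
  λ = (trace ± √Δ)/2 = (14 ± 8.9443)/2,
  λ_1 = 11.4721,  λ_2 = 2.5279.

Step 4 — unit eigenvector for λ_1: solve (Sigma - λ_1 I)v = 0. First row:
  (9 - 11.4721)·v_x + (4)·v_y = 0, i.e. (-2.4721)·v_x + (4)·v_y = 0,
  so v ∝ (b, λ_1 - a) = (4, 2.4721) = u.
  ||u|| = √((4)² + (2.4721)²) = √(22.1115) ≈ 4.7023,
  v_1 = u/||u|| ≈ (0.8507, 0.5257) (||v_1|| = 1).

λ_1 = 11.4721,  λ_2 = 2.5279;  v_1 ≈ (0.8507, 0.5257)


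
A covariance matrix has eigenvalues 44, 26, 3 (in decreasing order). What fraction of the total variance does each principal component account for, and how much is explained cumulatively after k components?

Step 1 — total variance = trace(Sigma) = Σ λ_i = 44 + 26 + 3 = 73.

Step 2 — fraction explained by component i = λ_i / Σ λ:
  PC1: 44/73 = 0.6027
  PC2: 26/73 = 0.3562
  PC3: 3/73 = 0.0411

Step 3 — cumulative fraction after k components = (λ_1 + ... + λ_k) / Σ λ:
  k = 1: 44/73 = 0.6027
  k = 2: (44 + 26)/73 = 70/73 = 0.9589
  k = 3: (44 + 26 + 3)/73 = 73/73 = 1

Summary (fraction, with percent):

explained: PC1 0.6027 (60.27%), PC2 0.3562 (35.62%), PC3 0.0411 (4.11%);  cumulative: 0.6027, 0.9589, 1


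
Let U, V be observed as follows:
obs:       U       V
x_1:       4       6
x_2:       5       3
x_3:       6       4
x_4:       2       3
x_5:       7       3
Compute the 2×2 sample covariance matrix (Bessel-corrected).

Step 1 — column means:
  mean(U) = (4 + 5 + 6 + 2 + 7) / 5 = 24/5 = 4.8
  mean(V) = (6 + 3 + 4 + 3 + 3) / 5 = 19/5 = 3.8

Step 2 — sample covariance S[i,j] = (1/(n-1)) · Σ_k (x_{k,i} - mean_i) · (x_{k,j} - mean_j), with n-1 = 4.
  S[U,U] = ((-0.8)·(-0.8) + (0.2)·(0.2) + (1.2)·(1.2) + (-2.8)·(-2.8) + (2.2)·(2.2)) / 4 = 14.8/4 = 3.7
  S[U,V] = ((-0.8)·(2.2) + (0.2)·(-0.8) + (1.2)·(0.2) + (-2.8)·(-0.8) + (2.2)·(-0.8)) / 4 = -1.2/4 = -0.3
  S[V,V] = ((2.2)·(2.2) + (-0.8)·(-0.8) + (0.2)·(0.2) + (-0.8)·(-0.8) + (-0.8)·(-0.8)) / 4 = 6.8/4 = 1.7

S is symmetric (S[j,i] = S[i,j]). Assembling:

S = [[3.7, -0.3],
 [-0.3, 1.7]]


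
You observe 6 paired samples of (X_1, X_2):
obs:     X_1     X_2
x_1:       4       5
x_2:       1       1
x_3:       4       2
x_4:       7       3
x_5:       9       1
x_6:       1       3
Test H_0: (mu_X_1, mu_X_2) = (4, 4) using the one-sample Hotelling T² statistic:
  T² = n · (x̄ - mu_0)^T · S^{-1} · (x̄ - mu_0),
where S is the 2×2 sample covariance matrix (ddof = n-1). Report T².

Step 1 — sample mean vector:
  mean(X_1) = (4 + 1 + 4 + 7 + 9 + 1) / 6 = 26/6 = 4.3333
  mean(X_2) = (5 + 1 + 2 + 3 + 1 + 3) / 6 = 15/6 = 2.5
  x̄ = (4.3333, 2.5),  deviation x̄ - mu_0 = (4.3333, 2.5) - (4, 4) = (0.3333, -1.5).

Step 2 — sample covariance matrix, S[i,j] = (1/(n-1)) · Σ_k (x_{k,i} - mean_i) · (x_{k,j} - mean_j), divisor n-1 = 5:
  S[X_1,X_1] = ((-0.3333)·(-0.3333) + (-3.3333)·(-3.3333) + (-0.3333)·(-0.3333) + (2.6667)·(2.6667) + (4.6667)·(4.6667) + (-3.3333)·(-3.3333)) / 5 = 51.3333/5 = 10.2667
  S[X_1,X_2] = ((-0.3333)·(2.5) + (-3.3333)·(-1.5) + (-0.3333)·(-0.5) + (2.6667)·(0.5) + (4.6667)·(-1.5) + (-3.3333)·(0.5)) / 5 = -3/5 = -0.6
  S[X_2,X_2] = ((2.5)·(2.5) + (-1.5)·(-1.5) + (-0.5)·(-0.5) + (0.5)·(0.5) + (-1.5)·(-1.5) + (0.5)·(0.5)) / 5 = 11.5/5 = 2.3
  S = [[10.2667, -0.6],
 [-0.6, 2.3]].

Step 3 — invert S. det(S) = 10.2667·2.3 - (-0.6)² = 23.2533.
  S^{-1} = (1/det) · [[d, -b], [-b, a]] = [[0.0989, 0.0258],
 [0.0258, 0.4415]].

Step 4 — quadratic form (x̄ - mu_0)^T · S^{-1} · (x̄ - mu_0):
  S^{-1} · (x̄ - mu_0) = (-0.0057, -0.6537),
  (x̄ - mu_0)^T · [...] = (0.3333)·(-0.0057) + (-1.5)·(-0.6537) = 0.9786.

Step 5 — scale by n: T² = 6 · 0.9786 = 5.8716.

T² ≈ 5.8716


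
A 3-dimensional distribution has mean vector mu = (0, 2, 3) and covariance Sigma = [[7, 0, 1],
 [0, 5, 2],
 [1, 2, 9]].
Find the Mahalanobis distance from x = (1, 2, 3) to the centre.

Step 1 — centre the observation: (x - mu) = (1, 0, 0).

Step 2 — invert Sigma (cofactor / det for 3×3, or solve directly):
  Sigma^{-1} = [[0.1454, 0.0071, -0.0177],
 [0.0071, 0.2199, -0.0496],
 [-0.0177, -0.0496, 0.1241]].

Step 3 — form the quadratic (x - mu)^T · Sigma^{-1} · (x - mu):
  Sigma^{-1} · (x - mu) = (0.1454, 0.0071, -0.0177).
  (x - mu)^T · [Sigma^{-1} · (x - mu)] = (1)·(0.1454) + (0)·(0.0071) + (0)·(-0.0177) = 0.1454.

Step 4 — take square root: d = √(0.1454) ≈ 0.3813.

d(x, mu) = √(0.1454) ≈ 0.3813


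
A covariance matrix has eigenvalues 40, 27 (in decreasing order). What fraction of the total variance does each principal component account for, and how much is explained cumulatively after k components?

Step 1 — total variance = trace(Sigma) = Σ λ_i = 40 + 27 = 67.

Step 2 — fraction explained by component i = λ_i / Σ λ:
  PC1: 40/67 = 0.597
  PC2: 27/67 = 0.403

Step 3 — cumulative fraction after k components = (λ_1 + ... + λ_k) / Σ λ:
  k = 1: 40/67 = 0.597
  k = 2: (40 + 27)/67 = 67/67 = 1

Summary (fraction, with percent):

explained: PC1 0.597 (59.7%), PC2 0.403 (40.3%);  cumulative: 0.597, 1


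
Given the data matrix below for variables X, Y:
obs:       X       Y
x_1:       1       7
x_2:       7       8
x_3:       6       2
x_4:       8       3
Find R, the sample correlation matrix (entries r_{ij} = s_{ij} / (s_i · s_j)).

Step 1 — column means:
  mean(X) = (1 + 7 + 6 + 8) / 4 = 22/4 = 5.5
  mean(Y) = (7 + 8 + 2 + 3) / 4 = 20/4 = 5

Step 2 — sample variances and covariances s[i,j] = (1/(n-1)) · Σ_k (x_{k,i} - mean_i) · (x_{k,j} - mean_j), with n-1 = 3:
  s[X,X] = ((-4.5)·(-4.5) + (1.5)·(1.5) + (0.5)·(0.5) + (2.5)·(2.5)) / 3 = 29/3 = 9.6667
  s[X,Y] = ((-4.5)·(2) + (1.5)·(3) + (0.5)·(-3) + (2.5)·(-2)) / 3 = -11/3 = -3.6667
  s[Y,Y] = ((2)·(2) + (3)·(3) + (-3)·(-3) + (-2)·(-2)) / 3 = 26/3 = 8.6667
  Sample standard deviations s_i = √(s[i,i]):
  s(X) = √(9.6667) = 3.1091
  s(Y) = √(8.6667) = 2.9439

Step 3 — r_{ij} = s_{ij} / (s_i · s_j):
  r[X,X] = 1 (diagonal).
  r[X,Y] = -3.6667 / (3.1091 · 2.9439) = -3.6667 / 9.153 = -0.4006
  r[Y,Y] = 1 (diagonal).

R is symmetric with unit diagonal. Assembling:

R = [[1, -0.4006],
 [-0.4006, 1]]


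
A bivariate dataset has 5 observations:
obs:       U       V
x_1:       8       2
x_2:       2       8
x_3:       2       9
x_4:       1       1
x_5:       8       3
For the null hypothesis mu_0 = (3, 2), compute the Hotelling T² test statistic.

Step 1 — sample mean vector:
  mean(U) = (8 + 2 + 2 + 1 + 8) / 5 = 21/5 = 4.2
  mean(V) = (2 + 8 + 9 + 1 + 3) / 5 = 23/5 = 4.6
  x̄ = (4.2, 4.6),  deviation x̄ - mu_0 = (4.2, 4.6) - (3, 2) = (1.2, 2.6).

Step 2 — sample covariance matrix, S[i,j] = (1/(n-1)) · Σ_k (x_{k,i} - mean_i) · (x_{k,j} - mean_j), divisor n-1 = 4:
  S[U,U] = ((3.8)·(3.8) + (-2.2)·(-2.2) + (-2.2)·(-2.2) + (-3.2)·(-3.2) + (3.8)·(3.8)) / 4 = 48.8/4 = 12.2
  S[U,V] = ((3.8)·(-2.6) + (-2.2)·(3.4) + (-2.2)·(4.4) + (-3.2)·(-3.6) + (3.8)·(-1.6)) / 4 = -21.6/4 = -5.4
  S[V,V] = ((-2.6)·(-2.6) + (3.4)·(3.4) + (4.4)·(4.4) + (-3.6)·(-3.6) + (-1.6)·(-1.6)) / 4 = 53.2/4 = 13.3
  S = [[12.2, -5.4],
 [-5.4, 13.3]].

Step 3 — invert S. det(S) = 12.2·13.3 - (-5.4)² = 133.1.
  S^{-1} = (1/det) · [[d, -b], [-b, a]] = [[0.0999, 0.0406],
 [0.0406, 0.0917]].

Step 4 — quadratic form (x̄ - mu_0)^T · S^{-1} · (x̄ - mu_0):
  S^{-1} · (x̄ - mu_0) = (0.2254, 0.287),
  (x̄ - mu_0)^T · [...] = (1.2)·(0.2254) + (2.6)·(0.287) = 1.0167.

Step 5 — scale by n: T² = 5 · 1.0167 = 5.0834.

T² ≈ 5.0834


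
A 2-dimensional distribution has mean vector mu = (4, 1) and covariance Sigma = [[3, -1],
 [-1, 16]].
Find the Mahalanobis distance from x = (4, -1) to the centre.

Step 1 — centre the observation: (x - mu) = (0, -2).

Step 2 — invert Sigma. det(Sigma) = 3·16 - (-1)² = 47.
  Sigma^{-1} = (1/det) · [[d, -b], [-b, a]] = [[0.3404, 0.0213],
 [0.0213, 0.0638]].

Step 3 — form the quadratic (x - mu)^T · Sigma^{-1} · (x - mu):
  Sigma^{-1} · (x - mu) = (-0.0426, -0.1277).
  (x - mu)^T · [Sigma^{-1} · (x - mu)] = (0)·(-0.0426) + (-2)·(-0.1277) = 0.2553.

Step 4 — take square root: d = √(0.2553) ≈ 0.5053.

d(x, mu) = √(0.2553) ≈ 0.5053


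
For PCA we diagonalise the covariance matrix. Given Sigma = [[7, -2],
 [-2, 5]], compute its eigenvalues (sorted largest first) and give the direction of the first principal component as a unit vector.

Step 1 — characteristic polynomial of 2×2 Sigma:
  det(Sigma - λI) = λ² - trace · λ + det = 0.
  trace = 7 + 5 = 12, det = 7·5 - (-2)² = 31.
Step 2 — discriminant:
  Δ = trace² - 4·det = 144 - 124 = 20.
Step 3 — eigenvalues:
  λ = (trace ± √Δ)/2 = (12 ± 4.4721)/2,
  λ_1 = 8.2361,  λ_2 = 3.7639.

Step 4 — unit eigenvector for λ_1: solve (Sigma - λ_1 I)v = 0. First row:
  (7 - 8.2361)·v_x + (-2)·v_y = 0, i.e. (-1.2361)·v_x + (-2)·v_y = 0,
  so v ∝ (b, λ_1 - a) = (-2, 1.2361); multiply by -1 so the first entry is positive: u = (2, -1.2361).
  ||u|| = √((2)² + (-1.2361)²) = √(5.5279) ≈ 2.3511,
  v_1 = u/||u|| ≈ (0.8507, -0.5257) (||v_1|| = 1).

λ_1 = 8.2361,  λ_2 = 3.7639;  v_1 ≈ (0.8507, -0.5257)


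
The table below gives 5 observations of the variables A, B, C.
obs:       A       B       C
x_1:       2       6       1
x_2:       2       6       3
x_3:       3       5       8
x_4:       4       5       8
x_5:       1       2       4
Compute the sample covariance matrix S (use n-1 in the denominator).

Step 1 — column means:
  mean(A) = (2 + 2 + 3 + 4 + 1) / 5 = 12/5 = 2.4
  mean(B) = (6 + 6 + 5 + 5 + 2) / 5 = 24/5 = 4.8
  mean(C) = (1 + 3 + 8 + 8 + 4) / 5 = 24/5 = 4.8

Step 2 — sample covariance S[i,j] = (1/(n-1)) · Σ_k (x_{k,i} - mean_i) · (x_{k,j} - mean_j), with n-1 = 4.
  S[A,A] = ((-0.4)·(-0.4) + (-0.4)·(-0.4) + (0.6)·(0.6) + (1.6)·(1.6) + (-1.4)·(-1.4)) / 4 = 5.2/4 = 1.3
  S[A,B] = ((-0.4)·(1.2) + (-0.4)·(1.2) + (0.6)·(0.2) + (1.6)·(0.2) + (-1.4)·(-2.8)) / 4 = 3.4/4 = 0.85
  S[A,C] = ((-0.4)·(-3.8) + (-0.4)·(-1.8) + (0.6)·(3.2) + (1.6)·(3.2) + (-1.4)·(-0.8)) / 4 = 10.4/4 = 2.6
  S[B,B] = ((1.2)·(1.2) + (1.2)·(1.2) + (0.2)·(0.2) + (0.2)·(0.2) + (-2.8)·(-2.8)) / 4 = 10.8/4 = 2.7
  S[B,C] = ((1.2)·(-3.8) + (1.2)·(-1.8) + (0.2)·(3.2) + (0.2)·(3.2) + (-2.8)·(-0.8)) / 4 = -3.2/4 = -0.8
  S[C,C] = ((-3.8)·(-3.8) + (-1.8)·(-1.8) + (3.2)·(3.2) + (3.2)·(3.2) + (-0.8)·(-0.8)) / 4 = 38.8/4 = 9.7

S is symmetric (S[j,i] = S[i,j]). Assembling:

S = [[1.3, 0.85, 2.6],
 [0.85, 2.7, -0.8],
 [2.6, -0.8, 9.7]]


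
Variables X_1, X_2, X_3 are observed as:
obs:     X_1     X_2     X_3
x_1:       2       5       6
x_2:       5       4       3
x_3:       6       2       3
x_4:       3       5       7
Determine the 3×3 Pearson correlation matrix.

Step 1 — column means:
  mean(X_1) = (2 + 5 + 6 + 3) / 4 = 16/4 = 4
  mean(X_2) = (5 + 4 + 2 + 5) / 4 = 16/4 = 4
  mean(X_3) = (6 + 3 + 3 + 7) / 4 = 19/4 = 4.75

Step 2 — sample variances and covariances s[i,j] = (1/(n-1)) · Σ_k (x_{k,i} - mean_i) · (x_{k,j} - mean_j), with n-1 = 3:
  s[X_1,X_1] = ((-2)·(-2) + (1)·(1) + (2)·(2) + (-1)·(-1)) / 3 = 10/3 = 3.3333
  s[X_1,X_2] = ((-2)·(1) + (1)·(0) + (2)·(-2) + (-1)·(1)) / 3 = -7/3 = -2.3333
  s[X_1,X_3] = ((-2)·(1.25) + (1)·(-1.75) + (2)·(-1.75) + (-1)·(2.25)) / 3 = -10/3 = -3.3333
  s[X_2,X_2] = ((1)·(1) + (0)·(0) + (-2)·(-2) + (1)·(1)) / 3 = 6/3 = 2
  s[X_2,X_3] = ((1)·(1.25) + (0)·(-1.75) + (-2)·(-1.75) + (1)·(2.25)) / 3 = 7/3 = 2.3333
  s[X_3,X_3] = ((1.25)·(1.25) + (-1.75)·(-1.75) + (-1.75)·(-1.75) + (2.25)·(2.25)) / 3 = 12.75/3 = 4.25
  Sample standard deviations s_i = √(s[i,i]):
  s(X_1) = √(3.3333) = 1.8257
  s(X_2) = √(2) = 1.4142
  s(X_3) = √(4.25) = 2.0616

Step 3 — r_{ij} = s_{ij} / (s_i · s_j):
  r[X_1,X_1] = 1 (diagonal).
  r[X_1,X_2] = -2.3333 / (1.8257 · 1.4142) = -2.3333 / 2.582 = -0.9037
  r[X_1,X_3] = -3.3333 / (1.8257 · 2.0616) = -3.3333 / 3.7639 = -0.8856
  r[X_2,X_2] = 1 (diagonal).
  r[X_2,X_3] = 2.3333 / (1.4142 · 2.0616) = 2.3333 / 2.9155 = 0.8003
  r[X_3,X_3] = 1 (diagonal).

R is symmetric with unit diagonal. Assembling:

R = [[1, -0.9037, -0.8856],
 [-0.9037, 1, 0.8003],
 [-0.8856, 0.8003, 1]]


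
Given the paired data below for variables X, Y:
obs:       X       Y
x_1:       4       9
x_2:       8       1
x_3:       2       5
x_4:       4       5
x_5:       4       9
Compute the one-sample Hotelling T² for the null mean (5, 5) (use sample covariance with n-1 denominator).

Step 1 — sample mean vector:
  mean(X) = (4 + 8 + 2 + 4 + 4) / 5 = 22/5 = 4.4
  mean(Y) = (9 + 1 + 5 + 5 + 9) / 5 = 29/5 = 5.8
  x̄ = (4.4, 5.8),  deviation x̄ - mu_0 = (4.4, 5.8) - (5, 5) = (-0.6, 0.8).

Step 2 — sample covariance matrix, S[i,j] = (1/(n-1)) · Σ_k (x_{k,i} - mean_i) · (x_{k,j} - mean_j), divisor n-1 = 4:
  S[X,X] = ((-0.4)·(-0.4) + (3.6)·(3.6) + (-2.4)·(-2.4) + (-0.4)·(-0.4) + (-0.4)·(-0.4)) / 4 = 19.2/4 = 4.8
  S[X,Y] = ((-0.4)·(3.2) + (3.6)·(-4.8) + (-2.4)·(-0.8) + (-0.4)·(-0.8) + (-0.4)·(3.2)) / 4 = -17.6/4 = -4.4
  S[Y,Y] = ((3.2)·(3.2) + (-4.8)·(-4.8) + (-0.8)·(-0.8) + (-0.8)·(-0.8) + (3.2)·(3.2)) / 4 = 44.8/4 = 11.2
  S = [[4.8, -4.4],
 [-4.4, 11.2]].

Step 3 — invert S. det(S) = 4.8·11.2 - (-4.4)² = 34.4.
  S^{-1} = (1/det) · [[d, -b], [-b, a]] = [[0.3256, 0.1279],
 [0.1279, 0.1395]].

Step 4 — quadratic form (x̄ - mu_0)^T · S^{-1} · (x̄ - mu_0):
  S^{-1} · (x̄ - mu_0) = (-0.093, 0.0349),
  (x̄ - mu_0)^T · [...] = (-0.6)·(-0.093) + (0.8)·(0.0349) = 0.0837.

Step 5 — scale by n: T² = 5 · 0.0837 = 0.4186.

T² ≈ 0.4186


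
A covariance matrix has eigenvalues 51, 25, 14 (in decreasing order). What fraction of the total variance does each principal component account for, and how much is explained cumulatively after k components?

Step 1 — total variance = trace(Sigma) = Σ λ_i = 51 + 25 + 14 = 90.

Step 2 — fraction explained by component i = λ_i / Σ λ:
  PC1: 51/90 = 0.5667
  PC2: 25/90 = 0.2778
  PC3: 14/90 = 0.1556

Step 3 — cumulative fraction after k components = (λ_1 + ... + λ_k) / Σ λ:
  k = 1: 51/90 = 0.5667
  k = 2: (51 + 25)/90 = 76/90 = 0.8444
  k = 3: (51 + 25 + 14)/90 = 90/90 = 1

Summary (fraction, with percent):

explained: PC1 0.5667 (56.67%), PC2 0.2778 (27.78%), PC3 0.1556 (15.56%);  cumulative: 0.5667, 0.8444, 1


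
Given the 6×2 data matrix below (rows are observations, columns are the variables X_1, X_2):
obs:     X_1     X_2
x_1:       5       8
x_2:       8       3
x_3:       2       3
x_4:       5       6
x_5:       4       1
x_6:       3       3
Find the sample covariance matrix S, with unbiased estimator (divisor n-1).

Step 1 — column means:
  mean(X_1) = (5 + 8 + 2 + 5 + 4 + 3) / 6 = 27/6 = 4.5
  mean(X_2) = (8 + 3 + 3 + 6 + 1 + 3) / 6 = 24/6 = 4

Step 2 — sample covariance S[i,j] = (1/(n-1)) · Σ_k (x_{k,i} - mean_i) · (x_{k,j} - mean_j), with n-1 = 5.
  S[X_1,X_1] = ((0.5)·(0.5) + (3.5)·(3.5) + (-2.5)·(-2.5) + (0.5)·(0.5) + (-0.5)·(-0.5) + (-1.5)·(-1.5)) / 5 = 21.5/5 = 4.3
  S[X_1,X_2] = ((0.5)·(4) + (3.5)·(-1) + (-2.5)·(-1) + (0.5)·(2) + (-0.5)·(-3) + (-1.5)·(-1)) / 5 = 5/5 = 1
  S[X_2,X_2] = ((4)·(4) + (-1)·(-1) + (-1)·(-1) + (2)·(2) + (-3)·(-3) + (-1)·(-1)) / 5 = 32/5 = 6.4

S is symmetric (S[j,i] = S[i,j]). Assembling:

S = [[4.3, 1],
 [1, 6.4]]


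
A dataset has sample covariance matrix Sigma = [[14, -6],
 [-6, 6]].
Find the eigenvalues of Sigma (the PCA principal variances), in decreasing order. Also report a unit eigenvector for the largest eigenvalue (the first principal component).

Step 1 — characteristic polynomial of 2×2 Sigma:
  det(Sigma - λI) = λ² - trace · λ + det = 0.
  trace = 14 + 6 = 20, det = 14·6 - (-6)² = 48.
Step 2 — discriminant:
  Δ = trace² - 4·det = 400 - 192 = 208.
Step 3 — eigenvalues:
  λ = (trace ± √Δ)/2 = (20 ± 14.4222)/2,
  λ_1 = 17.2111,  λ_2 = 2.7889.

Step 4 — unit eigenvector for λ_1: solve (Sigma - λ_1 I)v = 0. First row:
  (14 - 17.2111)·v_x + (-6)·v_y = 0, i.e. (-3.2111)·v_x + (-6)·v_y = 0,
  so v ∝ (b, λ_1 - a) = (-6, 3.2111); multiply by -1 so the first entry is positive: u = (6, -3.2111).
  ||u|| = √((6)² + (-3.2111)²) = √(46.3112) ≈ 6.8052,
  v_1 = u/||u|| ≈ (0.8817, -0.4719) (||v_1|| = 1).

λ_1 = 17.2111,  λ_2 = 2.7889;  v_1 ≈ (0.8817, -0.4719)


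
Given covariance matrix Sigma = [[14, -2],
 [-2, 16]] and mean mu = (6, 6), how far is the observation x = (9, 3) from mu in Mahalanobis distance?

Step 1 — centre the observation: (x - mu) = (3, -3).

Step 2 — invert Sigma. det(Sigma) = 14·16 - (-2)² = 220.
  Sigma^{-1} = (1/det) · [[d, -b], [-b, a]] = [[0.0727, 0.0091],
 [0.0091, 0.0636]].

Step 3 — form the quadratic (x - mu)^T · Sigma^{-1} · (x - mu):
  Sigma^{-1} · (x - mu) = (0.1909, -0.1636).
  (x - mu)^T · [Sigma^{-1} · (x - mu)] = (3)·(0.1909) + (-3)·(-0.1636) = 1.0636.

Step 4 — take square root: d = √(1.0636) ≈ 1.0313.

d(x, mu) = √(1.0636) ≈ 1.0313


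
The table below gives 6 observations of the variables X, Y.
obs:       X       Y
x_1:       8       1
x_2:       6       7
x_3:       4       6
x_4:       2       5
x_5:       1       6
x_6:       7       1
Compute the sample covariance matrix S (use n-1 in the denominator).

Step 1 — column means:
  mean(X) = (8 + 6 + 4 + 2 + 1 + 7) / 6 = 28/6 = 4.6667
  mean(Y) = (1 + 7 + 6 + 5 + 6 + 1) / 6 = 26/6 = 4.3333

Step 2 — sample covariance S[i,j] = (1/(n-1)) · Σ_k (x_{k,i} - mean_i) · (x_{k,j} - mean_j), with n-1 = 5.
  S[X,X] = ((3.3333)·(3.3333) + (1.3333)·(1.3333) + (-0.6667)·(-0.6667) + (-2.6667)·(-2.6667) + (-3.6667)·(-3.6667) + (2.3333)·(2.3333)) / 5 = 39.3333/5 = 7.8667
  S[X,Y] = ((3.3333)·(-3.3333) + (1.3333)·(2.6667) + (-0.6667)·(1.6667) + (-2.6667)·(0.6667) + (-3.6667)·(1.6667) + (2.3333)·(-3.3333)) / 5 = -24.3333/5 = -4.8667
  S[Y,Y] = ((-3.3333)·(-3.3333) + (2.6667)·(2.6667) + (1.6667)·(1.6667) + (0.6667)·(0.6667) + (1.6667)·(1.6667) + (-3.3333)·(-3.3333)) / 5 = 35.3333/5 = 7.0667

S is symmetric (S[j,i] = S[i,j]). Assembling:

S = [[7.8667, -4.8667],
 [-4.8667, 7.0667]]


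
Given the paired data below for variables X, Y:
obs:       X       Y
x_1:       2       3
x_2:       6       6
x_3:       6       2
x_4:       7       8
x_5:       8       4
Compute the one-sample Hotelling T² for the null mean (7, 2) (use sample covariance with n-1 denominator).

Step 1 — sample mean vector:
  mean(X) = (2 + 6 + 6 + 7 + 8) / 5 = 29/5 = 5.8
  mean(Y) = (3 + 6 + 2 + 8 + 4) / 5 = 23/5 = 4.6
  x̄ = (5.8, 4.6),  deviation x̄ - mu_0 = (5.8, 4.6) - (7, 2) = (-1.2, 2.6).

Step 2 — sample covariance matrix, S[i,j] = (1/(n-1)) · Σ_k (x_{k,i} - mean_i) · (x_{k,j} - mean_j), divisor n-1 = 4:
  S[X,X] = ((-3.8)·(-3.8) + (0.2)·(0.2) + (0.2)·(0.2) + (1.2)·(1.2) + (2.2)·(2.2)) / 4 = 20.8/4 = 5.2
  S[X,Y] = ((-3.8)·(-1.6) + (0.2)·(1.4) + (0.2)·(-2.6) + (1.2)·(3.4) + (2.2)·(-0.6)) / 4 = 8.6/4 = 2.15
  S[Y,Y] = ((-1.6)·(-1.6) + (1.4)·(1.4) + (-2.6)·(-2.6) + (3.4)·(3.4) + (-0.6)·(-0.6)) / 4 = 23.2/4 = 5.8
  S = [[5.2, 2.15],
 [2.15, 5.8]].

Step 3 — invert S. det(S) = 5.2·5.8 - (2.15)² = 25.5375.
  S^{-1} = (1/det) · [[d, -b], [-b, a]] = [[0.2271, -0.0842],
 [-0.0842, 0.2036]].

Step 4 — quadratic form (x̄ - mu_0)^T · S^{-1} · (x̄ - mu_0):
  S^{-1} · (x̄ - mu_0) = (-0.4914, 0.6304),
  (x̄ - mu_0)^T · [...] = (-1.2)·(-0.4914) + (2.6)·(0.6304) = 2.2289.

Step 5 — scale by n: T² = 5 · 2.2289 = 11.1444.

T² ≈ 11.1444


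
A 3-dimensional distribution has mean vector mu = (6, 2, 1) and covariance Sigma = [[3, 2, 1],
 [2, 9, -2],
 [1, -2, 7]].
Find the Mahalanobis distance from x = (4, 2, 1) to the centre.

Step 1 — centre the observation: (x - mu) = (-2, 0, 0).

Step 2 — invert Sigma (cofactor / det for 3×3, or solve directly):
  Sigma^{-1} = [[0.447, -0.1212, -0.0985],
 [-0.1212, 0.1515, 0.0606],
 [-0.0985, 0.0606, 0.1742]].

Step 3 — form the quadratic (x - mu)^T · Sigma^{-1} · (x - mu):
  Sigma^{-1} · (x - mu) = (-0.8939, 0.2424, 0.197).
  (x - mu)^T · [Sigma^{-1} · (x - mu)] = (-2)·(-0.8939) + (0)·(0.2424) + (0)·(0.197) = 1.7879.

Step 4 — take square root: d = √(1.7879) ≈ 1.3371.

d(x, mu) = √(1.7879) ≈ 1.3371


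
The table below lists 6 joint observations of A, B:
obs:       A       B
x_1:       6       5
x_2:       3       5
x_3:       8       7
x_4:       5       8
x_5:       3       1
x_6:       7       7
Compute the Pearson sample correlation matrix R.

Step 1 — column means:
  mean(A) = (6 + 3 + 8 + 5 + 3 + 7) / 6 = 32/6 = 5.3333
  mean(B) = (5 + 5 + 7 + 8 + 1 + 7) / 6 = 33/6 = 5.5

Step 2 — sample variances and covariances s[i,j] = (1/(n-1)) · Σ_k (x_{k,i} - mean_i) · (x_{k,j} - mean_j), with n-1 = 5:
  s[A,A] = ((0.6667)·(0.6667) + (-2.3333)·(-2.3333) + (2.6667)·(2.6667) + (-0.3333)·(-0.3333) + (-2.3333)·(-2.3333) + (1.6667)·(1.6667)) / 5 = 21.3333/5 = 4.2667
  s[A,B] = ((0.6667)·(-0.5) + (-2.3333)·(-0.5) + (2.6667)·(1.5) + (-0.3333)·(2.5) + (-2.3333)·(-4.5) + (1.6667)·(1.5)) / 5 = 17/5 = 3.4
  s[B,B] = ((-0.5)·(-0.5) + (-0.5)·(-0.5) + (1.5)·(1.5) + (2.5)·(2.5) + (-4.5)·(-4.5) + (1.5)·(1.5)) / 5 = 31.5/5 = 6.3
  Sample standard deviations s_i = √(s[i,i]):
  s(A) = √(4.2667) = 2.0656
  s(B) = √(6.3) = 2.51

Step 3 — r_{ij} = s_{ij} / (s_i · s_j):
  r[A,A] = 1 (diagonal).
  r[A,B] = 3.4 / (2.0656 · 2.51) = 3.4 / 5.1846 = 0.6558
  r[B,B] = 1 (diagonal).

R is symmetric with unit diagonal. Assembling:

R = [[1, 0.6558],
 [0.6558, 1]]


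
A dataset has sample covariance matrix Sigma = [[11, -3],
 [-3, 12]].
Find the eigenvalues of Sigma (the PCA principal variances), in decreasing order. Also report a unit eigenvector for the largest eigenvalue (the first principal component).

Step 1 — characteristic polynomial of 2×2 Sigma:
  det(Sigma - λI) = λ² - trace · λ + det = 0.
  trace = 11 + 12 = 23, det = 11·12 - (-3)² = 123.
Step 2 — discriminant:
  Δ = trace² - 4·det = 529 - 492 = 37.
Step 3 — eigenvalues:
  λ = (trace ± √Δ)/2 = (23 ± 6.0828)/2,
  λ_1 = 14.5414,  λ_2 = 8.4586.

Step 4 — unit eigenvector for λ_1: solve (Sigma - λ_1 I)v = 0. First row:
  (11 - 14.5414)·v_x + (-3)·v_y = 0, i.e. (-3.5414)·v_x + (-3)·v_y = 0,
  so v ∝ (b, λ_1 - a) = (-3, 3.5414); multiply by -1 so the first entry is positive: u = (3, -3.5414).
  ||u|| = √((3)² + (-3.5414)²) = √(21.5414) ≈ 4.6413,
  v_1 = u/||u|| ≈ (0.6464, -0.763) (||v_1|| = 1).

λ_1 = 14.5414,  λ_2 = 8.4586;  v_1 ≈ (0.6464, -0.763)


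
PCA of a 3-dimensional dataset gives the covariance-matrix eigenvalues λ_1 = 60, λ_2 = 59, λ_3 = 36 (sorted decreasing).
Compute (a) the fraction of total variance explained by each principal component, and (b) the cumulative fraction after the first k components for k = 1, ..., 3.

Step 1 — total variance = trace(Sigma) = Σ λ_i = 60 + 59 + 36 = 155.

Step 2 — fraction explained by component i = λ_i / Σ λ:
  PC1: 60/155 = 0.3871
  PC2: 59/155 = 0.3806
  PC3: 36/155 = 0.2323

Step 3 — cumulative fraction after k components = (λ_1 + ... + λ_k) / Σ λ:
  k = 1: 60/155 = 0.3871
  k = 2: (60 + 59)/155 = 119/155 = 0.7677
  k = 3: (60 + 59 + 36)/155 = 155/155 = 1

Summary (fraction, with percent):

explained: PC1 0.3871 (38.71%), PC2 0.3806 (38.06%), PC3 0.2323 (23.23%);  cumulative: 0.3871, 0.7677, 1


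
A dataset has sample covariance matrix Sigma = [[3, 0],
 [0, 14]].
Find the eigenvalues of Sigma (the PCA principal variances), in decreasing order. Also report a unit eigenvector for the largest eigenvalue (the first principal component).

Step 1 — characteristic polynomial of 2×2 Sigma:
  det(Sigma - λI) = λ² - trace · λ + det = 0.
  trace = 3 + 14 = 17, det = 3·14 - (0)² = 42.
Step 2 — discriminant:
  Δ = trace² - 4·det = 289 - 168 = 121.
Step 3 — eigenvalues:
  λ = (trace ± √Δ)/2 = (17 ± 11)/2,
  λ_1 = 14,  λ_2 = 3.

Step 4 — unit eigenvector for λ_1: Sigma is diagonal, so its eigenvectors are the coordinate axes. λ_1 = 14 is the diagonal entry on the second coordinate axis, hence
  v_1 = (0, 1) (||v_1|| = 1).

λ_1 = 14,  λ_2 = 3;  v_1 ≈ (0, 1)


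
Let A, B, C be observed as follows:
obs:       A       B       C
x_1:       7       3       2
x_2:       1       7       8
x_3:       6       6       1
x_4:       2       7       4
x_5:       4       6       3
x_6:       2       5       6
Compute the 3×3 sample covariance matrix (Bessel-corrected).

Step 1 — column means:
  mean(A) = (7 + 1 + 6 + 2 + 4 + 2) / 6 = 22/6 = 3.6667
  mean(B) = (3 + 7 + 6 + 7 + 6 + 5) / 6 = 34/6 = 5.6667
  mean(C) = (2 + 8 + 1 + 4 + 3 + 6) / 6 = 24/6 = 4

Step 2 — sample covariance S[i,j] = (1/(n-1)) · Σ_k (x_{k,i} - mean_i) · (x_{k,j} - mean_j), with n-1 = 5.
  S[A,A] = ((3.3333)·(3.3333) + (-2.6667)·(-2.6667) + (2.3333)·(2.3333) + (-1.6667)·(-1.6667) + (0.3333)·(0.3333) + (-1.6667)·(-1.6667)) / 5 = 29.3333/5 = 5.8667
  S[A,B] = ((3.3333)·(-2.6667) + (-2.6667)·(1.3333) + (2.3333)·(0.3333) + (-1.6667)·(1.3333) + (0.3333)·(0.3333) + (-1.6667)·(-0.6667)) / 5 = -12.6667/5 = -2.5333
  S[A,C] = ((3.3333)·(-2) + (-2.6667)·(4) + (2.3333)·(-3) + (-1.6667)·(0) + (0.3333)·(-1) + (-1.6667)·(2)) / 5 = -28/5 = -5.6
  S[B,B] = ((-2.6667)·(-2.6667) + (1.3333)·(1.3333) + (0.3333)·(0.3333) + (1.3333)·(1.3333) + (0.3333)·(0.3333) + (-0.6667)·(-0.6667)) / 5 = 11.3333/5 = 2.2667
  S[B,C] = ((-2.6667)·(-2) + (1.3333)·(4) + (0.3333)·(-3) + (1.3333)·(0) + (0.3333)·(-1) + (-0.6667)·(2)) / 5 = 8/5 = 1.6
  S[C,C] = ((-2)·(-2) + (4)·(4) + (-3)·(-3) + (0)·(0) + (-1)·(-1) + (2)·(2)) / 5 = 34/5 = 6.8

S is symmetric (S[j,i] = S[i,j]). Assembling:

S = [[5.8667, -2.5333, -5.6],
 [-2.5333, 2.2667, 1.6],
 [-5.6, 1.6, 6.8]]


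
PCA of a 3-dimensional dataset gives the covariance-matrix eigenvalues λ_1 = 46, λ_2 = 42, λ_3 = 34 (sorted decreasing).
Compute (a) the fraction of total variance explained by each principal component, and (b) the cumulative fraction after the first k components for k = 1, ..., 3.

Step 1 — total variance = trace(Sigma) = Σ λ_i = 46 + 42 + 34 = 122.

Step 2 — fraction explained by component i = λ_i / Σ λ:
  PC1: 46/122 = 0.377
  PC2: 42/122 = 0.3443
  PC3: 34/122 = 0.2787

Step 3 — cumulative fraction after k components = (λ_1 + ... + λ_k) / Σ λ:
  k = 1: 46/122 = 0.377
  k = 2: (46 + 42)/122 = 88/122 = 0.7213
  k = 3: (46 + 42 + 34)/122 = 122/122 = 1

Summary (fraction, with percent):

explained: PC1 0.377 (37.7%), PC2 0.3443 (34.43%), PC3 0.2787 (27.87%);  cumulative: 0.377, 0.7213, 1


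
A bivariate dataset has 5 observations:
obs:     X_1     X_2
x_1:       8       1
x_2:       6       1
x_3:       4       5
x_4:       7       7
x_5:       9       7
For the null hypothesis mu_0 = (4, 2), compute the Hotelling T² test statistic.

Step 1 — sample mean vector:
  mean(X_1) = (8 + 6 + 4 + 7 + 9) / 5 = 34/5 = 6.8
  mean(X_2) = (1 + 1 + 5 + 7 + 7) / 5 = 21/5 = 4.2
  x̄ = (6.8, 4.2),  deviation x̄ - mu_0 = (6.8, 4.2) - (4, 2) = (2.8, 2.2).

Step 2 — sample covariance matrix, S[i,j] = (1/(n-1)) · Σ_k (x_{k,i} - mean_i) · (x_{k,j} - mean_j), divisor n-1 = 4:
  S[X_1,X_1] = ((1.2)·(1.2) + (-0.8)·(-0.8) + (-2.8)·(-2.8) + (0.2)·(0.2) + (2.2)·(2.2)) / 4 = 14.8/4 = 3.7
  S[X_1,X_2] = ((1.2)·(-3.2) + (-0.8)·(-3.2) + (-2.8)·(0.8) + (0.2)·(2.8) + (2.2)·(2.8)) / 4 = 3.2/4 = 0.8
  S[X_2,X_2] = ((-3.2)·(-3.2) + (-3.2)·(-3.2) + (0.8)·(0.8) + (2.8)·(2.8) + (2.8)·(2.8)) / 4 = 36.8/4 = 9.2
  S = [[3.7, 0.8],
 [0.8, 9.2]].

Step 3 — invert S. det(S) = 3.7·9.2 - (0.8)² = 33.4.
  S^{-1} = (1/det) · [[d, -b], [-b, a]] = [[0.2754, -0.024],
 [-0.024, 0.1108]].

Step 4 — quadratic form (x̄ - mu_0)^T · S^{-1} · (x̄ - mu_0):
  S^{-1} · (x̄ - mu_0) = (0.7186, 0.1766),
  (x̄ - mu_0)^T · [...] = (2.8)·(0.7186) + (2.2)·(0.1766) = 2.4006.

Step 5 — scale by n: T² = 5 · 2.4006 = 12.003.

T² ≈ 12.003


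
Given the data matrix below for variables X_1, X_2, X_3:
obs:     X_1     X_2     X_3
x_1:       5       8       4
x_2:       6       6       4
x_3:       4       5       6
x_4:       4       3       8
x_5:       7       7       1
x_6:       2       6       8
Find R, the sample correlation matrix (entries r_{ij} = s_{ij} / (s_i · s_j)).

Step 1 — column means:
  mean(X_1) = (5 + 6 + 4 + 4 + 7 + 2) / 6 = 28/6 = 4.6667
  mean(X_2) = (8 + 6 + 5 + 3 + 7 + 6) / 6 = 35/6 = 5.8333
  mean(X_3) = (4 + 4 + 6 + 8 + 1 + 8) / 6 = 31/6 = 5.1667

Step 2 — sample variances and covariances s[i,j] = (1/(n-1)) · Σ_k (x_{k,i} - mean_i) · (x_{k,j} - mean_j), with n-1 = 5:
  s[X_1,X_1] = ((0.3333)·(0.3333) + (1.3333)·(1.3333) + (-0.6667)·(-0.6667) + (-0.6667)·(-0.6667) + (2.3333)·(2.3333) + (-2.6667)·(-2.6667)) / 5 = 15.3333/5 = 3.0667
  s[X_1,X_2] = ((0.3333)·(2.1667) + (1.3333)·(0.1667) + (-0.6667)·(-0.8333) + (-0.6667)·(-2.8333) + (2.3333)·(1.1667) + (-2.6667)·(0.1667)) / 5 = 5.6667/5 = 1.1333
  s[X_1,X_3] = ((0.3333)·(-1.1667) + (1.3333)·(-1.1667) + (-0.6667)·(0.8333) + (-0.6667)·(2.8333) + (2.3333)·(-4.1667) + (-2.6667)·(2.8333)) / 5 = -21.6667/5 = -4.3333
  s[X_2,X_2] = ((2.1667)·(2.1667) + (0.1667)·(0.1667) + (-0.8333)·(-0.8333) + (-2.8333)·(-2.8333) + (1.1667)·(1.1667) + (0.1667)·(0.1667)) / 5 = 14.8333/5 = 2.9667
  s[X_2,X_3] = ((2.1667)·(-1.1667) + (0.1667)·(-1.1667) + (-0.8333)·(0.8333) + (-2.8333)·(2.8333) + (1.1667)·(-4.1667) + (0.1667)·(2.8333)) / 5 = -15.8333/5 = -3.1667
  s[X_3,X_3] = ((-1.1667)·(-1.1667) + (-1.1667)·(-1.1667) + (0.8333)·(0.8333) + (2.8333)·(2.8333) + (-4.1667)·(-4.1667) + (2.8333)·(2.8333)) / 5 = 36.8333/5 = 7.3667
  Sample standard deviations s_i = √(s[i,i]):
  s(X_1) = √(3.0667) = 1.7512
  s(X_2) = √(2.9667) = 1.7224
  s(X_3) = √(7.3667) = 2.7142

Step 3 — r_{ij} = s_{ij} / (s_i · s_j):
  r[X_1,X_1] = 1 (diagonal).
  r[X_1,X_2] = 1.1333 / (1.7512 · 1.7224) = 1.1333 / 3.0163 = 0.3757
  r[X_1,X_3] = -4.3333 / (1.7512 · 2.7142) = -4.3333 / 4.753 = -0.9117
  r[X_2,X_2] = 1 (diagonal).
  r[X_2,X_3] = -3.1667 / (1.7224 · 2.7142) = -3.1667 / 4.6749 = -0.6774
  r[X_3,X_3] = 1 (diagonal).

R is symmetric with unit diagonal. Assembling:

R = [[1, 0.3757, -0.9117],
 [0.3757, 1, -0.6774],
 [-0.9117, -0.6774, 1]]


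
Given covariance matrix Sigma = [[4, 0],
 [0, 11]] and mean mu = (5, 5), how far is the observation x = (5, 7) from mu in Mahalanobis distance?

Step 1 — centre the observation: (x - mu) = (0, 2).

Step 2 — invert Sigma. det(Sigma) = 4·11 - (0)² = 44.
  Sigma^{-1} = (1/det) · [[d, -b], [-b, a]] = [[0.25, 0],
 [0, 0.0909]].

Step 3 — form the quadratic (x - mu)^T · Sigma^{-1} · (x - mu):
  Sigma^{-1} · (x - mu) = (0, 0.1818).
  (x - mu)^T · [Sigma^{-1} · (x - mu)] = (0)·(0) + (2)·(0.1818) = 0.3636.

Step 4 — take square root: d = √(0.3636) ≈ 0.603.

d(x, mu) = √(0.3636) ≈ 0.603


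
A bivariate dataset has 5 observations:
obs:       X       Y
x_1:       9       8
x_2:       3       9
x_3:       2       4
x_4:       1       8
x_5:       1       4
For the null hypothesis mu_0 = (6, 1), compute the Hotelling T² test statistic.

Step 1 — sample mean vector:
  mean(X) = (9 + 3 + 2 + 1 + 1) / 5 = 16/5 = 3.2
  mean(Y) = (8 + 9 + 4 + 8 + 4) / 5 = 33/5 = 6.6
  x̄ = (3.2, 6.6),  deviation x̄ - mu_0 = (3.2, 6.6) - (6, 1) = (-2.8, 5.6).

Step 2 — sample covariance matrix, S[i,j] = (1/(n-1)) · Σ_k (x_{k,i} - mean_i) · (x_{k,j} - mean_j), divisor n-1 = 4:
  S[X,X] = ((5.8)·(5.8) + (-0.2)·(-0.2) + (-1.2)·(-1.2) + (-2.2)·(-2.2) + (-2.2)·(-2.2)) / 4 = 44.8/4 = 11.2
  S[X,Y] = ((5.8)·(1.4) + (-0.2)·(2.4) + (-1.2)·(-2.6) + (-2.2)·(1.4) + (-2.2)·(-2.6)) / 4 = 13.4/4 = 3.35
  S[Y,Y] = ((1.4)·(1.4) + (2.4)·(2.4) + (-2.6)·(-2.6) + (1.4)·(1.4) + (-2.6)·(-2.6)) / 4 = 23.2/4 = 5.8
  S = [[11.2, 3.35],
 [3.35, 5.8]].

Step 3 — invert S. det(S) = 11.2·5.8 - (3.35)² = 53.7375.
  S^{-1} = (1/det) · [[d, -b], [-b, a]] = [[0.1079, -0.0623],
 [-0.0623, 0.2084]].

Step 4 — quadratic form (x̄ - mu_0)^T · S^{-1} · (x̄ - mu_0):
  S^{-1} · (x̄ - mu_0) = (-0.6513, 1.3417),
  (x̄ - mu_0)^T · [...] = (-2.8)·(-0.6513) + (5.6)·(1.3417) = 9.3372.

Step 5 — scale by n: T² = 5 · 9.3372 = 46.6862.

T² ≈ 46.6862


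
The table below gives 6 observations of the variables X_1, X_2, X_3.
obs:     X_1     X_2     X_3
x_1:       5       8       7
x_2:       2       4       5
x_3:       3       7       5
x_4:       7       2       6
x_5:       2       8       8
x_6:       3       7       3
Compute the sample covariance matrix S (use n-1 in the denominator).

Step 1 — column means:
  mean(X_1) = (5 + 2 + 3 + 7 + 2 + 3) / 6 = 22/6 = 3.6667
  mean(X_2) = (8 + 4 + 7 + 2 + 8 + 7) / 6 = 36/6 = 6
  mean(X_3) = (7 + 5 + 5 + 6 + 8 + 3) / 6 = 34/6 = 5.6667

Step 2 — sample covariance S[i,j] = (1/(n-1)) · Σ_k (x_{k,i} - mean_i) · (x_{k,j} - mean_j), with n-1 = 5.
  S[X_1,X_1] = ((1.3333)·(1.3333) + (-1.6667)·(-1.6667) + (-0.6667)·(-0.6667) + (3.3333)·(3.3333) + (-1.6667)·(-1.6667) + (-0.6667)·(-0.6667)) / 5 = 19.3333/5 = 3.8667
  S[X_1,X_2] = ((1.3333)·(2) + (-1.6667)·(-2) + (-0.6667)·(1) + (3.3333)·(-4) + (-1.6667)·(2) + (-0.6667)·(1)) / 5 = -12/5 = -2.4
  S[X_1,X_3] = ((1.3333)·(1.3333) + (-1.6667)·(-0.6667) + (-0.6667)·(-0.6667) + (3.3333)·(0.3333) + (-1.6667)·(2.3333) + (-0.6667)·(-2.6667)) / 5 = 2.3333/5 = 0.4667
  S[X_2,X_2] = ((2)·(2) + (-2)·(-2) + (1)·(1) + (-4)·(-4) + (2)·(2) + (1)·(1)) / 5 = 30/5 = 6
  S[X_2,X_3] = ((2)·(1.3333) + (-2)·(-0.6667) + (1)·(-0.6667) + (-4)·(0.3333) + (2)·(2.3333) + (1)·(-2.6667)) / 5 = 4/5 = 0.8
  S[X_3,X_3] = ((1.3333)·(1.3333) + (-0.6667)·(-0.6667) + (-0.6667)·(-0.6667) + (0.3333)·(0.3333) + (2.3333)·(2.3333) + (-2.6667)·(-2.6667)) / 5 = 15.3333/5 = 3.0667

S is symmetric (S[j,i] = S[i,j]). Assembling:

S = [[3.8667, -2.4, 0.4667],
 [-2.4, 6, 0.8],
 [0.4667, 0.8, 3.0667]]


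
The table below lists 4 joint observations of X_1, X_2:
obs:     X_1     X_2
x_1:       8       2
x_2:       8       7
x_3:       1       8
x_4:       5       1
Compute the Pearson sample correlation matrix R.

Step 1 — column means:
  mean(X_1) = (8 + 8 + 1 + 5) / 4 = 22/4 = 5.5
  mean(X_2) = (2 + 7 + 8 + 1) / 4 = 18/4 = 4.5

Step 2 — sample variances and covariances s[i,j] = (1/(n-1)) · Σ_k (x_{k,i} - mean_i) · (x_{k,j} - mean_j), with n-1 = 3:
  s[X_1,X_1] = ((2.5)·(2.5) + (2.5)·(2.5) + (-4.5)·(-4.5) + (-0.5)·(-0.5)) / 3 = 33/3 = 11
  s[X_1,X_2] = ((2.5)·(-2.5) + (2.5)·(2.5) + (-4.5)·(3.5) + (-0.5)·(-3.5)) / 3 = -14/3 = -4.6667
  s[X_2,X_2] = ((-2.5)·(-2.5) + (2.5)·(2.5) + (3.5)·(3.5) + (-3.5)·(-3.5)) / 3 = 37/3 = 12.3333
  Sample standard deviations s_i = √(s[i,i]):
  s(X_1) = √(11) = 3.3166
  s(X_2) = √(12.3333) = 3.5119

Step 3 — r_{ij} = s_{ij} / (s_i · s_j):
  r[X_1,X_1] = 1 (diagonal).
  r[X_1,X_2] = -4.6667 / (3.3166 · 3.5119) = -4.6667 / 11.6476 = -0.4007
  r[X_2,X_2] = 1 (diagonal).

R is symmetric with unit diagonal. Assembling:

R = [[1, -0.4007],
 [-0.4007, 1]]


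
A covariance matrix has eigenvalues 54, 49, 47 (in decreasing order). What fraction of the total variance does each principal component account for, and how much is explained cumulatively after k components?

Step 1 — total variance = trace(Sigma) = Σ λ_i = 54 + 49 + 47 = 150.

Step 2 — fraction explained by component i = λ_i / Σ λ:
  PC1: 54/150 = 0.36
  PC2: 49/150 = 0.3267
  PC3: 47/150 = 0.3133

Step 3 — cumulative fraction after k components = (λ_1 + ... + λ_k) / Σ λ:
  k = 1: 54/150 = 0.36
  k = 2: (54 + 49)/150 = 103/150 = 0.6867
  k = 3: (54 + 49 + 47)/150 = 150/150 = 1

Summary (fraction, with percent):

explained: PC1 0.36 (36%), PC2 0.3267 (32.67%), PC3 0.3133 (31.33%);  cumulative: 0.36, 0.6867, 1


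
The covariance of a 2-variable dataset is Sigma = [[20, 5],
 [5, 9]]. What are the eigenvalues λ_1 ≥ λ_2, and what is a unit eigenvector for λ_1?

Step 1 — characteristic polynomial of 2×2 Sigma:
  det(Sigma - λI) = λ² - trace · λ + det = 0.
  trace = 20 + 9 = 29, det = 20·9 - (5)² = 155.
Step 2 — discriminant:
  Δ = trace² - 4·det = 841 - 620 = 221.
Step 3 — eigenvalues:
  λ = (trace ± √Δ)/2 = (29 ± 14.8661)/2,
  λ_1 = 21.933,  λ_2 = 7.067.

Step 4 — unit eigenvector for λ_1: solve (Sigma - λ_1 I)v = 0. First row:
  (20 - 21.933)·v_x + (5)·v_y = 0, i.e. (-1.933)·v_x + (5)·v_y = 0,
  so v ∝ (b, λ_1 - a) = (5, 1.933) = u.
  ||u|| = √((5)² + (1.933)²) = √(28.7366) ≈ 5.3607,
  v_1 = u/||u|| ≈ (0.9327, 0.3606) (||v_1|| = 1).

λ_1 = 21.933,  λ_2 = 7.067;  v_1 ≈ (0.9327, 0.3606)


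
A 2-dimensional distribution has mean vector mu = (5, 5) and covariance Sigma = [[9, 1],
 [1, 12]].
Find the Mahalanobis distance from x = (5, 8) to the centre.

Step 1 — centre the observation: (x - mu) = (0, 3).

Step 2 — invert Sigma. det(Sigma) = 9·12 - (1)² = 107.
  Sigma^{-1} = (1/det) · [[d, -b], [-b, a]] = [[0.1121, -0.0093],
 [-0.0093, 0.0841]].

Step 3 — form the quadratic (x - mu)^T · Sigma^{-1} · (x - mu):
  Sigma^{-1} · (x - mu) = (-0.028, 0.2523).
  (x - mu)^T · [Sigma^{-1} · (x - mu)] = (0)·(-0.028) + (3)·(0.2523) = 0.757.

Step 4 — take square root: d = √(0.757) ≈ 0.8701.

d(x, mu) = √(0.757) ≈ 0.8701


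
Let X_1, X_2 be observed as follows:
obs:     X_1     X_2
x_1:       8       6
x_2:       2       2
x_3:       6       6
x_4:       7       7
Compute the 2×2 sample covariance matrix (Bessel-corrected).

Step 1 — column means:
  mean(X_1) = (8 + 2 + 6 + 7) / 4 = 23/4 = 5.75
  mean(X_2) = (6 + 2 + 6 + 7) / 4 = 21/4 = 5.25

Step 2 — sample covariance S[i,j] = (1/(n-1)) · Σ_k (x_{k,i} - mean_i) · (x_{k,j} - mean_j), with n-1 = 3.
  S[X_1,X_1] = ((2.25)·(2.25) + (-3.75)·(-3.75) + (0.25)·(0.25) + (1.25)·(1.25)) / 3 = 20.75/3 = 6.9167
  S[X_1,X_2] = ((2.25)·(0.75) + (-3.75)·(-3.25) + (0.25)·(0.75) + (1.25)·(1.75)) / 3 = 16.25/3 = 5.4167
  S[X_2,X_2] = ((0.75)·(0.75) + (-3.25)·(-3.25) + (0.75)·(0.75) + (1.75)·(1.75)) / 3 = 14.75/3 = 4.9167

S is symmetric (S[j,i] = S[i,j]). Assembling:

S = [[6.9167, 5.4167],
 [5.4167, 4.9167]]
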